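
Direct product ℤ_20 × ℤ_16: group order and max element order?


|ℤ_20 × ℤ_16| = 20 × 16 = 320
Max element order = lcm(20,16) = 80
Cyclic? No (gcd=4)

|ℤ_20×ℤ_16| = 320, max element order = 80


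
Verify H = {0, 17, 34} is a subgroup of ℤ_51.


Subgroup test for H = {0, 17, 34} in (ℤ_51, +):
(1) 0 ∈ H? Yes
(2) Closure: for all a,b ∈ H, (a+b) mod 51 ∈ H? Yes
(3) Inverses: for all a ∈ H, -a mod 51 ∈ H? Yes

Yes, H is a subgroup of ℤ_51


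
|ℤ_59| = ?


ℤ_n has n elements.

|ℤ_59| = 59


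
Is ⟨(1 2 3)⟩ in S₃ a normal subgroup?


H = ⟨(1 2 3)⟩ in S₃
⟨(1 2 3)⟩ has order 3 and index 2 in S₃; index-2 subgroups are normal

Yes, normal subgroup


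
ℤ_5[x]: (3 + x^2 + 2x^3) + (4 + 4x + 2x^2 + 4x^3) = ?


Add coefficients mod 5:
x^0: 3 + 4 = 2 (mod 5)
x^1: 0 + 4 = 4 (mod 5)
x^2: 1 + 2 = 3 (mod 5)
x^3: 2 + 4 = 1 (mod 5)
Result: 2 + 4x + 3x^2 + x^3

f + g = 2 + 4x + 3x^2 + x^3


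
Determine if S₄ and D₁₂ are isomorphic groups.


Comparing S₄ and D₁₂:
S₄ has trivial center; D₁₂ has center {e, r⁶}

No, S₄ ≇ D₁₂


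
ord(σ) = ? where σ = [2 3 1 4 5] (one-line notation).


Cycle decomposition: (1 2 3)
Cycle lengths: 3
Order = lcm(3) = 3

ord(σ) = 3


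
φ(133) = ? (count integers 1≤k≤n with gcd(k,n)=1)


Factor n: 133 = 7 × 19
φ(n) = n · ∏(1 - 1/p) over distinct primes p | n
φ(133) = 133 · (1 - 1/7) · (1 - 1/19) = 108

φ(133) = 108


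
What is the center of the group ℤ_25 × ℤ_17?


Z(G) = {g ∈ G | gx = xg for all x ∈ G}
Direct product of abelian groups is abelian, so Z(G) = G

Z(ℤ_25 × ℤ_17) = ℤ_25 × ℤ_17


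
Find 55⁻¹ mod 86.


Use the extended Euclidean algorithm to write 1 = 55·s + 86·t; then s mod 86 is the inverse.
Euclidean algorithm:
  55 = 0·86 + 55
  86 = 1·55 + 31
  55 = 1·31 + 24
  31 = 1·24 + 7
  24 = 3·7 + 3
  7 = 2·3 + 1
  3 = 3·1 + 0
gcd(55,86) = 1
Back-substitution gives: 55·(-25) + 86·(16) = 1
So 55⁻¹ ≡ -25 ≡ 61 (mod 86)
Check: 55 × 61 = 3355 ≡ 1 (mod 86) ✓

55⁻¹ ≡ 61 (mod 86)


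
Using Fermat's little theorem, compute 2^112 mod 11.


Fermat's little theorem: if p is prime and gcd(a,p)=1, then a^(p-1) ≡ 1 (mod p)
p = 11 is prime, gcd(2,11) = 1
Reduce exponent: 112 mod 10 = 2
So 2^112 ≡ 2^2 (mod 11)
2^2 mod 11 = 4

2^112 ≡ 4 (mod 11)


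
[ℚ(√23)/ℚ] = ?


√23 has minimal polynomial x² - 23 (irreducible over ℚ since 23 is squarefree)

[ℚ(√23)/ℚ] = 2


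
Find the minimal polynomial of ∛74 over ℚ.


∛74 satisfies x³ - 74 = 0, irreducible over ℚ (no rational root; 74 is not a perfect cube)

Minimal polynomial: x³ - 74


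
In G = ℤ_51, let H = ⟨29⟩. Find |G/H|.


|⟨29⟩| = n / gcd(29, 51) = 51 / 1 = 51
H is normal (ℤ_51 is abelian).
|G/H| = |G| / |H| = 51 / 51 = 1

|G/H| = 1


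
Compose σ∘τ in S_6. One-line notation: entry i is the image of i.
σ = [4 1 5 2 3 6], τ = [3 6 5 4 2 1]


σ∘τ: apply τ first, then σ
1 →τ 3 →σ 5
2 →τ 6 →σ 6
3 →τ 5 →σ 3
4 →τ 4 →σ 2
5 →τ 2 →σ 1
6 →τ 1 →σ 4

σ∘τ = [5 6 3 2 1 4]


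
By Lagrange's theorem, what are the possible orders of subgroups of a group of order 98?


Lagrange's theorem: |H| divides |G|
|G| = 98
Divisors of 98: 1, 2, 7, 14, 49, 98

Possible subgroup orders: {1, 2, 7, 14, 49, 98}


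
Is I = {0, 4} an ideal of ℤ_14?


Check ideal conditions for I = {0, 4} in ℤ_14:
(1) I is an additive subgroup? No
(2) For r ∈ ℤ_14 and a ∈ I: r·a ∈ I? No  [counterexample: r=2, a=4, r·a mod 14 = 8 ∉ I]

No, I is not an ideal of ℤ_14


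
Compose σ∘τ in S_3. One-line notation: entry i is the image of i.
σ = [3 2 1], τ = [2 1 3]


σ∘τ: apply τ first, then σ
1 →τ 2 →σ 2
2 →τ 1 →σ 3
3 →τ 3 →σ 1

σ∘τ = [2 3 1]


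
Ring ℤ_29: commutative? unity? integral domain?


ℤ_29 is a commutative ring with unity 1; 29 is prime, so ℤ_29 is a field (hence an integral domain)
Commutative: Yes
Integral domain: Yes
Has unity: Yes

ℤ_29: Commutative=Yes, Unity=Yes


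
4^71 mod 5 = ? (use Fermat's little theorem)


Fermat's little theorem: if p is prime and gcd(a,p)=1, then a^(p-1) ≡ 1 (mod p)
p = 5 is prime, gcd(4,5) = 1
Reduce exponent: 71 mod 4 = 3
So 4^71 ≡ 4^3 (mod 5)
4^3 mod 5 = 4

4^71 ≡ 4 (mod 5)


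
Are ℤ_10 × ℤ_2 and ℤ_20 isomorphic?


Comparing ℤ_10 × ℤ_2 and ℤ_20:
gcd(10,2) = 2 ≠ 1. Max element order in ℤ_10×ℤ_2 is lcm(10,2) = 10 < 20, so it has no element of order 20

No, ℤ_10 × ℤ_2 ≇ ℤ_20


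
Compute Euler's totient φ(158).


Factor n: 158 = 2 × 79
φ(n) = n · ∏(1 - 1/p) over distinct primes p | n
φ(158) = 158 · (1 - 1/2) · (1 - 1/79) = 78

φ(158) = 78


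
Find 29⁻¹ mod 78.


Use the extended Euclidean algorithm to write 1 = 29·s + 78·t; then s mod 78 is the inverse.
Euclidean algorithm:
  29 = 0·78 + 29
  78 = 2·29 + 20
  29 = 1·20 + 9
  20 = 2·9 + 2
  9 = 4·2 + 1
  2 = 2·1 + 0
gcd(29,78) = 1
Back-substitution gives: 29·(35) + 78·(-13) = 1
So 29⁻¹ ≡ 35 ≡ 35 (mod 78)
Check: 29 × 35 = 1015 ≡ 1 (mod 78) ✓

29⁻¹ ≡ 35 (mod 78)


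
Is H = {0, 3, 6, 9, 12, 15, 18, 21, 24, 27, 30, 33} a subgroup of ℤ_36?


Subgroup test for H = {0, 3, 6, 9, 12, 15, 18, 21, 24, 27, 30, 33} in (ℤ_36, +):
(1) 0 ∈ H? Yes
(2) Closure: for all a,b ∈ H, (a+b) mod 36 ∈ H? Yes
(3) Inverses: for all a ∈ H, -a mod 36 ∈ H? Yes

Yes, H is a subgroup of ℤ_36


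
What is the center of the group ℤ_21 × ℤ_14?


Z(G) = {g ∈ G | gx = xg for all x ∈ G}
Direct product of abelian groups is abelian, so Z(G) = G

Z(ℤ_21 × ℤ_14) = ℤ_21 × ℤ_14


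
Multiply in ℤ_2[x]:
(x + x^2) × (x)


Expand and collect like terms; reduce coefficients mod 2:
x^0: 0·0 = 0 ≡ 0 (mod 2)
x^1: 0·1 + 1·0 = 0 ≡ 0 (mod 2)
x^2: 1·1 + 1·0 = 1 ≡ 1 (mod 2)
x^3: 1·1 = 1 ≡ 1 (mod 2)
Result: x^2 + x^3

f · g = x^2 + x^3


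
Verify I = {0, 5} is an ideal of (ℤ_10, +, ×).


Check ideal conditions for I = {0, 5} in ℤ_10:
(1) I is an additive subgroup? Yes
(2) For r ∈ ℤ_10 and a ∈ I: r·a ∈ I? Yes

Yes, I is an ideal of ℤ_10


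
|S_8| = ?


|S_n| = n! (number of permutations of n symbols)
|S_8| = 8! = 40320

|S_8| = 40320


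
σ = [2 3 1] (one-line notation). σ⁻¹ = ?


To find σ⁻¹, swap domain and range:
σ(1) = 2 → σ⁻¹(2) = 1
σ(2) = 3 → σ⁻¹(3) = 2
σ(3) = 1 → σ⁻¹(1) = 3

σ⁻¹ = [3 1 2]


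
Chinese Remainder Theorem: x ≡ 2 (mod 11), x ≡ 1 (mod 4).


m₁ = 11, m₂ = 4, gcd = 1, so CRT applies. M = m₁·m₂ = 44
Let M₁ = M/m₁ = 4, M₂ = M/m₂ = 11
Find y₁ ≡ M₁⁻¹ (mod m₁): 4⁻¹ ≡ 3 (mod 11)
Find y₂ ≡ M₂⁻¹ (mod m₂): 11⁻¹ ≡ 3 (mod 4)
x = a₁·M₁·y₁ + a₂·M₂·y₂ = 2·4·3 + 1·11·3 = 57
Reduce mod 44: x ≡ 13
Check: 13 mod 11 = 2 ✓, 13 mod 4 = 1 ✓

x ≡ 13 (mod 44)


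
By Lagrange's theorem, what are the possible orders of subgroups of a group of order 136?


Lagrange's theorem: |H| divides |G|
|G| = 136
Divisors of 136: 1, 2, 4, 8, 17, 34, 68, 136

Possible subgroup orders: {1, 2, 4, 8, 17, 34, 68, 136}


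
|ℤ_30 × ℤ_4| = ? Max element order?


|ℤ_30 × ℤ_4| = 30 × 4 = 120
Max element order = lcm(30,4) = 60
Cyclic? No (gcd=2)

|ℤ_30×ℤ_4| = 120, max element order = 60


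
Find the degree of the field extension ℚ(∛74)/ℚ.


∛74 has minimal polynomial x³ - 74 (irreducible over ℚ since 74 is not a perfect cube)

[ℚ(∛74)/ℚ] = 3


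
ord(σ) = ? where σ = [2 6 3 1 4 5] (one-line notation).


Cycle decomposition: (1 2 6 5 4)
Cycle lengths: 5
Order = lcm(5) = 5

ord(σ) = 5


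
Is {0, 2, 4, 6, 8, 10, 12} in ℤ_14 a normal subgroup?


H = {0, 2, 4, 6, 8, 10, 12} in ℤ_14
ℤ_14 is abelian; every subgroup of an abelian group is normal

Yes, normal subgroup


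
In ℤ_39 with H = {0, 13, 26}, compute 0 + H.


0 + H = {0 + h (mod 39) : h ∈ H}
0+0=0, 0+13=13, 0+26=26

0 + H = {0, 13, 26}


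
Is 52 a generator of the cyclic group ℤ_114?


g generates ℤ_n iff gcd(g, n) = 1
gcd(52, 114) = 2
Since gcd = 2 ≠ 1, ⟨52⟩ has order 57 < 114, so 52 is not a generator.

No, 52 does not generate ℤ_114


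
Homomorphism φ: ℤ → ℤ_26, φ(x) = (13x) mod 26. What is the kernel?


Kernel = preimage of identity
ker(φ) = {x ∈ ℤ : 13x ≡ 0 (mod 26)}. gcd(13,26) = 13, so 13x ≡ 0 (mod 26) ⟺ x ≡ 0 (mod 26/13 = 2). Hence ker(φ) = 2ℤ

ker(φ) = 2ℤ


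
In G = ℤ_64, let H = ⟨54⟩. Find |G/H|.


|⟨54⟩| = n / gcd(54, 64) = 64 / 2 = 32
H is normal (ℤ_64 is abelian).
|G/H| = |G| / |H| = 64 / 32 = 2

|G/H| = 2


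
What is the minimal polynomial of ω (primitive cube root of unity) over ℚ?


ω satisfies x² + x + 1 = 0 (the cyclotomic polynomial Φ₃)

Minimal polynomial: x² + x + 1


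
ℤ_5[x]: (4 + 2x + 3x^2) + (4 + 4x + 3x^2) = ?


Add coefficients mod 5:
x^0: 4 + 4 = 3 (mod 5)
x^1: 2 + 4 = 1 (mod 5)
x^2: 3 + 3 = 1 (mod 5)
Result: 3 + x + x^2

f + g = 3 + x + x^2


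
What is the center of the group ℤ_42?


Z(G) = {g ∈ G | gx = xg for all x ∈ G}
ℤ_42 is abelian, so Z(G) = G

Z(ℤ_42) = ℤ_42


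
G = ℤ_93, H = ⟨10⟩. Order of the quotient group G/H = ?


|⟨10⟩| = n / gcd(10, 93) = 93 / 1 = 93
H is normal (ℤ_93 is abelian).
|G/H| = |G| / |H| = 93 / 93 = 1

|G/H| = 1


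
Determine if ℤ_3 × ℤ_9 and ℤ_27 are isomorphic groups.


Comparing ℤ_3 × ℤ_9 and ℤ_27:
gcd(3,9) = 3 ≠ 1. Max element order in ℤ_3×ℤ_9 is lcm(3,9) = 9 < 27, so it has no element of order 27

No, ℤ_3 × ℤ_9 ≇ ℤ_27


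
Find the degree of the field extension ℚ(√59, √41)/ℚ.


[ℚ(√59,√41):ℚ] = [ℚ(√59,√41):ℚ(√59)]·[ℚ(√59):ℚ] = 2·2 = 4

[ℚ(√59, √41)/ℚ] = 4


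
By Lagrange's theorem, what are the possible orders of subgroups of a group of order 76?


Lagrange's theorem: |H| divides |G|
|G| = 76
Divisors of 76: 1, 2, 4, 19, 38, 76

Possible subgroup orders: {1, 2, 4, 19, 38, 76}


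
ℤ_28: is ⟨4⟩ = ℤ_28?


g generates ℤ_n iff gcd(g, n) = 1
gcd(4, 28) = 4
Since gcd = 4 ≠ 1, ⟨4⟩ has order 7 < 28, so 4 is not a generator.

No, 4 does not generate ℤ_28


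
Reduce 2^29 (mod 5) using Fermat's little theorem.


Fermat's little theorem: if p is prime and gcd(a,p)=1, then a^(p-1) ≡ 1 (mod p)
p = 5 is prime, gcd(2,5) = 1
Reduce exponent: 29 mod 4 = 1
So 2^29 ≡ 2^1 (mod 5)
2^1 mod 5 = 2

2^29 ≡ 2 (mod 5)


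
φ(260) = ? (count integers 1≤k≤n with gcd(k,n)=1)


Factor n: 260 = 2^2 × 5 × 13
φ(n) = n · ∏(1 - 1/p) over distinct primes p | n
φ(260) = 260 · (1 - 1/2) · (1 - 1/5) · (1 - 1/13) = 96

φ(260) = 96


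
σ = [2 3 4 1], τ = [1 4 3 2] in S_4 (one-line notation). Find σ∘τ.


σ∘τ: apply τ first, then σ
1 →τ 1 →σ 2
2 →τ 4 →σ 1
3 →τ 3 →σ 4
4 →τ 2 →σ 3

σ∘τ = [2 1 4 3]


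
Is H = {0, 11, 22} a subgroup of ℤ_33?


Subgroup test for H = {0, 11, 22} in (ℤ_33, +):
(1) 0 ∈ H? Yes
(2) Closure: for all a,b ∈ H, (a+b) mod 33 ∈ H? Yes
(3) Inverses: for all a ∈ H, -a mod 33 ∈ H? Yes

Yes, H is a subgroup of ℤ_33


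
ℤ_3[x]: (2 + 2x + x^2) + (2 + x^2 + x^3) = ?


Add coefficients mod 3:
x^0: 2 + 2 = 1 (mod 3)
x^1: 2 + 0 = 2 (mod 3)
x^2: 1 + 1 = 2 (mod 3)
x^3: 0 + 1 = 1 (mod 3)
Result: 1 + 2x + 2x^2 + x^3

f + g = 1 + 2x + 2x^2 + x^3


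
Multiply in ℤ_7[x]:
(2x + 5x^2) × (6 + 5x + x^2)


Expand and collect like terms; reduce coefficients mod 7:
x^0: 0·6 = 0 ≡ 0 (mod 7)
x^1: 0·5 + 2·6 = 12 ≡ 5 (mod 7)
x^2: 0·1 + 2·5 + 5·6 = 40 ≡ 5 (mod 7)
x^3: 2·1 + 5·5 = 27 ≡ 6 (mod 7)
x^4: 5·1 = 5 ≡ 5 (mod 7)
Result: 5x + 5x^2 + 6x^3 + 5x^4

f · g = 5x + 5x^2 + 6x^3 + 5x^4


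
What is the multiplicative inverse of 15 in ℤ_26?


Use the extended Euclidean algorithm to write 1 = 15·s + 26·t; then s mod 26 is the inverse.
Euclidean algorithm:
  15 = 0·26 + 15
  26 = 1·15 + 11
  15 = 1·11 + 4
  11 = 2·4 + 3
  4 = 1·3 + 1
  3 = 3·1 + 0
gcd(15,26) = 1
Back-substitution gives: 15·(7) + 26·(-4) = 1
So 15⁻¹ ≡ 7 ≡ 7 (mod 26)
Check: 15 × 7 = 105 ≡ 1 (mod 26) ✓

15⁻¹ ≡ 7 (mod 26)


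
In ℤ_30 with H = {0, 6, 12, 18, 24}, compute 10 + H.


10 + H = {10 + h (mod 30) : h ∈ H}
10+0=10, 10+6=16, 10+12=22, 10+18=28, 10+24=4
10 + H = {4, 10, 16, 22, 28} = 4 + H

10 + H = {4, 10, 16, 22, 28}


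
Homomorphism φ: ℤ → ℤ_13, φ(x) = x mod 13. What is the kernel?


Kernel = preimage of identity
ker(φ) = {x ∈ ℤ : x ≡ 0 (mod 13)} = 13ℤ = {0, ±13, ±26, ...}

ker(φ) = 13ℤ


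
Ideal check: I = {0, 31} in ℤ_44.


Check ideal conditions for I = {0, 31} in ℤ_44:
(1) I is an additive subgroup? No
(2) For r ∈ ℤ_44 and a ∈ I: r·a ∈ I? No  [counterexample: r=2, a=31, r·a mod 44 = 18 ∉ I]

No, I is not an ideal of ℤ_44


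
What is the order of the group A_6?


|A_n| = n!/2 (even permutations)
|A_6| = 6!/2 = 720/2 = 360

|A_6| = 360


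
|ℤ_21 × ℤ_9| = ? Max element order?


|ℤ_21 × ℤ_9| = 21 × 9 = 189
Max element order = lcm(21,9) = 63
Cyclic? No (gcd=3)

|ℤ_21×ℤ_9| = 189, max element order = 63


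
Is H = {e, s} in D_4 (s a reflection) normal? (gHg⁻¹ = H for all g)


H = {e, s} in D_4 (s a reflection)
r·s·r⁻¹ = sr⁻² ≠ s for n ≥ 3, so {e, s} is not closed under conjugation

No, not a normal subgroup


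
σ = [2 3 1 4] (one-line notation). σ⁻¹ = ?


To find σ⁻¹, swap domain and range:
σ(1) = 2 → σ⁻¹(2) = 1
σ(2) = 3 → σ⁻¹(3) = 2
σ(3) = 1 → σ⁻¹(1) = 3
σ(4) = 4 → σ⁻¹(4) = 4

σ⁻¹ = [3 1 2 4]


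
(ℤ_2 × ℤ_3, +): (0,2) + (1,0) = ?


Operation: componentwise addition mod (2, 3)
(0,2) + (1,0) = ((a₁+b₁) mod 2, (a₂+b₂) mod 3) with a = (0,2), b = (1,0)

(0,2) + (1,0) = (1,2)


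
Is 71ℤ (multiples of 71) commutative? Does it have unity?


71ℤ is a commutative ring under +,× but has no multiplicative identity (1 ∉ 71ℤ); it has no zero divisors, but without unity it is not an integral domain
Commutative: Yes
Integral domain: No
Has unity: No

71ℤ (multiples of 71): Commutative=Yes, Unity=No


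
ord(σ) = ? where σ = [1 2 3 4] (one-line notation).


Cycle decomposition: identity (all elements fixed)
Order = 1 (identity has order 1)

ord(σ) = 1


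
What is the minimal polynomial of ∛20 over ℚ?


∛20 satisfies x³ - 20 = 0, irreducible over ℚ (no rational root; 20 is not a perfect cube)

Minimal polynomial: x³ - 20


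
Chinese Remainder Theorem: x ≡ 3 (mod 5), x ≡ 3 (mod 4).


m₁ = 5, m₂ = 4, gcd = 1, so CRT applies. M = m₁·m₂ = 20
Let M₁ = M/m₁ = 4, M₂ = M/m₂ = 5
Find y₁ ≡ M₁⁻¹ (mod m₁): 4⁻¹ ≡ 4 (mod 5)
Find y₂ ≡ M₂⁻¹ (mod m₂): 5⁻¹ ≡ 1 (mod 4)
x = a₁·M₁·y₁ + a₂·M₂·y₂ = 3·4·4 + 3·5·1 = 63
Reduce mod 20: x ≡ 3
Check: 3 mod 5 = 3 ✓, 3 mod 4 = 3 ✓

x ≡ 3 (mod 20)


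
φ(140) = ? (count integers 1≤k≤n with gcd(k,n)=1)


Factor n: 140 = 2^2 × 5 × 7
φ(n) = n · ∏(1 - 1/p) over distinct primes p | n
φ(140) = 140 · (1 - 1/2) · (1 - 1/5) · (1 - 1/7) = 48

φ(140) = 48


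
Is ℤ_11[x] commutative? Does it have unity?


ℤ_11 is a field (n prime), so ℤ_11[x] is a commutative integral domain with unity
Commutative: Yes
Integral domain: Yes
Has unity: Yes

ℤ_11[x]: Commutative=Yes, Unity=Yes


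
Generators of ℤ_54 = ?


g generates ℤ_n iff gcd(g,n) = 1
Prime factors of 54: 2, 3
Generators are g ∈ {1,...,53} not divisible by any of these primes.
Generators: {1, 5, 7, 11, 13, 17, 19, 23, 25, 29, 31, 35, 37, 41, 43, 47, 49, 53}
Number of generators = φ(54) = 18

Generators of ℤ_54 = {1, 5, 7, 11, 13, 17, 19, 23, 25, 29, 31, 35, 37, 41, 43, 47, 49, 53}


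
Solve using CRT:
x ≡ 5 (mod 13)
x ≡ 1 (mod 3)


m₁ = 13, m₂ = 3, gcd = 1, so CRT applies. M = m₁·m₂ = 39
Let M₁ = M/m₁ = 3, M₂ = M/m₂ = 13
Find y₁ ≡ M₁⁻¹ (mod m₁): 3⁻¹ ≡ 9 (mod 13)
Find y₂ ≡ M₂⁻¹ (mod m₂): 13⁻¹ ≡ 1 (mod 3)
x = a₁·M₁·y₁ + a₂·M₂·y₂ = 5·3·9 + 1·13·1 = 148
Reduce mod 39: x ≡ 31
Check: 31 mod 13 = 5 ✓, 31 mod 3 = 1 ✓

x ≡ 31 (mod 39)


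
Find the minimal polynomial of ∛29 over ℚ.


∛29 satisfies x³ - 29 = 0, irreducible over ℚ (no rational root; 29 is not a perfect cube)

Minimal polynomial: x³ - 29


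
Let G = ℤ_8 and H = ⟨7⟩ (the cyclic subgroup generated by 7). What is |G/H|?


|⟨7⟩| = n / gcd(7, 8) = 8 / 1 = 8
H is normal (ℤ_8 is abelian).
|G/H| = |G| / |H| = 8 / 8 = 1

|G/H| = 1


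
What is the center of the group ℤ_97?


Z(G) = {g ∈ G | gx = xg for all x ∈ G}
ℤ_97 is abelian, so Z(G) = G

Z(ℤ_97) = ℤ_97


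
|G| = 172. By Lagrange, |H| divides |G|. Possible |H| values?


Lagrange's theorem: |H| divides |G|
|G| = 172
Divisors of 172: 1, 2, 4, 43, 86, 172

Possible subgroup orders: {1, 2, 4, 43, 86, 172}


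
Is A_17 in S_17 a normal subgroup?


H = A_17 in S_17
A_17 has index 2 in S_17, and every subgroup of index 2 is normal

Yes, normal subgroup


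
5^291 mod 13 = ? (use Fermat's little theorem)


Fermat's little theorem: if p is prime and gcd(a,p)=1, then a^(p-1) ≡ 1 (mod p)
p = 13 is prime, gcd(5,13) = 1
Reduce exponent: 291 mod 12 = 3
So 5^291 ≡ 5^3 (mod 13)
5^3 mod 13 = 8

5^291 ≡ 8 (mod 13)


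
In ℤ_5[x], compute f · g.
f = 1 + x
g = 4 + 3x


Expand and collect like terms; reduce coefficients mod 5:
x^0: 1·4 = 4 ≡ 4 (mod 5)
x^1: 1·3 + 1·4 = 7 ≡ 2 (mod 5)
x^2: 1·3 = 3 ≡ 3 (mod 5)
Result: 4 + 2x + 3x^2

f · g = 4 + 2x + 3x^2


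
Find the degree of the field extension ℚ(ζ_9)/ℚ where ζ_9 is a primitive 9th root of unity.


[ℚ(ζ_n):ℚ] = deg Φ_n(x) = φ(n). Here φ(9) = 6

[ℚ(ζ_9)/ℚ where ζ_9 is a primitive 9th root of unity] = 6


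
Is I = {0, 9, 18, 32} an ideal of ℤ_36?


Check ideal conditions for I = {0, 9, 18, 32} in ℤ_36:
(1) I is an additive subgroup? No
(2) For r ∈ ℤ_36 and a ∈ I: r·a ∈ I? No  [counterexample: r=2, a=32, r·a mod 36 = 28 ∉ I]

No, I is not an ideal of ℤ_36


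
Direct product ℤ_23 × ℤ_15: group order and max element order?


|ℤ_23 × ℤ_15| = 23 × 15 = 345
Max element order = lcm(23,15) = 345
Cyclic? Yes (gcd=1)

|ℤ_23×ℤ_15| = 345, max element order = 345


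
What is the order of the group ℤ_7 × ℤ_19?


|A × B| = |A| · |B|
|ℤ_7 × ℤ_19| = 7 × 19 = 133

|ℤ_7 × ℤ_19| = 133


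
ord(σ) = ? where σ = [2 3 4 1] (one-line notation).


Cycle decomposition: (1 2 3 4)
Cycle lengths: 4
Order = lcm(4) = 4

ord(σ) = 4


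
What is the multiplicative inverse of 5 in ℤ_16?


Use the extended Euclidean algorithm to write 1 = 5·s + 16·t; then s mod 16 is the inverse.
Euclidean algorithm:
  5 = 0·16 + 5
  16 = 3·5 + 1
  5 = 5·1 + 0
gcd(5,16) = 1
Back-substitution gives: 5·(-3) + 16·(1) = 1
So 5⁻¹ ≡ -3 ≡ 13 (mod 16)
Check: 5 × 13 = 65 ≡ 1 (mod 16) ✓

5⁻¹ ≡ 13 (mod 16)


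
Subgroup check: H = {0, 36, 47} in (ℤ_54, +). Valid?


Subgroup test for H = {0, 36, 47} in (ℤ_54, +):
(1) 0 ∈ H? Yes
(2) Closure: for all a,b ∈ H, (a+b) mod 54 ∈ H? No  [counterexample: 36 + 36 = 18 ∉ H]
(3) Inverses: for all a ∈ H, -a mod 54 ∈ H? No

No, H is not a subgroup of ℤ_54


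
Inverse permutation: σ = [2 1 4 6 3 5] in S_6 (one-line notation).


To find σ⁻¹, swap domain and range:
σ(1) = 2 → σ⁻¹(2) = 1
σ(2) = 1 → σ⁻¹(1) = 2
σ(3) = 4 → σ⁻¹(4) = 3
σ(4) = 6 → σ⁻¹(6) = 4
σ(5) = 3 → σ⁻¹(3) = 5
σ(6) = 5 → σ⁻¹(5) = 6

σ⁻¹ = [2 1 5 3 6 4]


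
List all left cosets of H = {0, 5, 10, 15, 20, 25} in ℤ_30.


H = {0, 5, 10, 15, 20, 25}, |H| = 6
Number of cosets = |G|/|H| = 30/6 = 5
0 + H = {0, 5, 10, 15, 20, 25}
1 + H = {1, 6, 11, 16, 21, 26}
2 + H = {2, 7, 12, 17, 22, 27}
3 + H = {3, 8, 13, 18, 23, 28}
4 + H = {4, 9, 14, 19, 24, 29}

Cosets: 0+H={0,5,10,15,20,25}; 1+H={1,6,11,16,21,26}; 2+H={2,7,12,17,22,27}; 3+H={3,8,13,18,23,28}; 4+H={4,9,14,19,24,29}


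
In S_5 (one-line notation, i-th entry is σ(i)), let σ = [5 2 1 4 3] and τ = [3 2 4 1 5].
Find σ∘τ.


σ∘τ: apply τ first, then σ
1 →τ 3 →σ 1
2 →τ 2 →σ 2
3 →τ 4 →σ 4
4 →τ 1 →σ 5
5 →τ 5 →σ 3

σ∘τ = [1 2 4 5 3]


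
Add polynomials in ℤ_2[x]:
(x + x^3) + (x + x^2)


Add coefficients mod 2:
x^0: 0 + 0 = 0 (mod 2)
x^1: 1 + 1 = 0 (mod 2)
x^2: 0 + 1 = 1 (mod 2)
x^3: 1 + 0 = 1 (mod 2)
Result: x^2 + x^3

f + g = x^2 + x^3


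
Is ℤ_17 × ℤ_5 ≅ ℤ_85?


Comparing ℤ_17 × ℤ_5 and ℤ_85:
gcd(17,5) = 1, so ℤ_17 × ℤ_5 ≅ ℤ_85 (CRT)

Yes, ℤ_17 × ℤ_5 ≅ ℤ_85


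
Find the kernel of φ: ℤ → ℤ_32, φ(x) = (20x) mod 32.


Kernel = preimage of identity
ker(φ) = {x ∈ ℤ : 20x ≡ 0 (mod 32)}. gcd(20,32) = 4, so 20x ≡ 0 (mod 32) ⟺ x ≡ 0 (mod 32/4 = 8). Hence ker(φ) = 8ℤ

ker(φ) = 8ℤ


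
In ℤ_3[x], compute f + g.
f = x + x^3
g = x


Add coefficients mod 3:
x^0: 0 + 0 = 0 (mod 3)
x^1: 1 + 1 = 2 (mod 3)
x^2: 0 + 0 = 0 (mod 3)
x^3: 1 + 0 = 1 (mod 3)
Result: 2x + x^3

f + g = 2x + x^3


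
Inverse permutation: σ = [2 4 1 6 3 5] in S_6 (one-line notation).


To find σ⁻¹, swap domain and range:
σ(1) = 2 → σ⁻¹(2) = 1
σ(2) = 4 → σ⁻¹(4) = 2
σ(3) = 1 → σ⁻¹(1) = 3
σ(4) = 6 → σ⁻¹(6) = 4
σ(5) = 3 → σ⁻¹(3) = 5
σ(6) = 5 → σ⁻¹(5) = 6

σ⁻¹ = [3 1 5 2 6 4]


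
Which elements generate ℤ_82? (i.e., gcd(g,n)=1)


g generates ℤ_n iff gcd(g,n) = 1
Prime factors of 82: 2, 41
Generators are g ∈ {1,...,81} not divisible by any of these primes.
Generators: {1, 3, 5, 7, 9, 11, 13, 15, 17, 19, 21, 23, 25, 27, 29, 31, 33, 35, 37, 39, 43, 45, 47, 49, 51, 53, 55, 57, 59, 61, 63, 65, 67, 69, 71, 73, 75, 77, 79, 81}
Number of generators = φ(82) = 40

Generators of ℤ_82 = {1, 3, 5, 7, 9, 11, 13, 15, 17, 19, 21, 23, 25, 27, 29, 31, 33, 35, 37, 39, 43, 45, 47, 49, 51, 53, 55, 57, 59, 61, 63, 65, 67, 69, 71, 73, 75, 77, 79, 81}


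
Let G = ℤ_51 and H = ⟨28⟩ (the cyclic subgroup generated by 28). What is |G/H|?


|⟨28⟩| = n / gcd(28, 51) = 51 / 1 = 51
H is normal (ℤ_51 is abelian).
|G/H| = |G| / |H| = 51 / 51 = 1

|G/H| = 1


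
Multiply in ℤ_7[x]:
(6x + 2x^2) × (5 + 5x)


Expand and collect like terms; reduce coefficients mod 7:
x^0: 0·5 = 0 ≡ 0 (mod 7)
x^1: 0·5 + 6·5 = 30 ≡ 2 (mod 7)
x^2: 6·5 + 2·5 = 40 ≡ 5 (mod 7)
x^3: 2·5 = 10 ≡ 3 (mod 7)
Result: 2x + 5x^2 + 3x^3

f · g = 2x + 5x^2 + 3x^3


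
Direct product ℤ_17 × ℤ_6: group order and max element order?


|ℤ_17 × ℤ_6| = 17 × 6 = 102
Max element order = lcm(17,6) = 102
Cyclic? Yes (gcd=1)

|ℤ_17×ℤ_6| = 102, max element order = 102


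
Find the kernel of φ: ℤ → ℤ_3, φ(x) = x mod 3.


Kernel = preimage of identity
ker(φ) = {x ∈ ℤ : x ≡ 0 (mod 3)} = 3ℤ = {0, ±3, ±6, ...}

ker(φ) = 3ℤ


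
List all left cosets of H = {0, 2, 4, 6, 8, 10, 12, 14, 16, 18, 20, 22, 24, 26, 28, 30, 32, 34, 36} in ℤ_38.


H = {0, 2, 4, 6, 8, 10, 12, 14, 16, 18, 20, 22, 24, 26, 28, 30, 32, 34, 36}, |H| = 19
Number of cosets = |G|/|H| = 38/19 = 2
0 + H = {0, 2, 4, 6, 8, 10, 12, 14, 16, 18, 20, 22, 24, 26, 28, 30, 32, 34, 36}
1 + H = {1, 3, 5, 7, 9, 11, 13, 15, 17, 19, 21, 23, 25, 27, 29, 31, 33, 35, 37}

Cosets: 0+H={0,2,4,6,8,10,12,14,16,18,20,22,24,26,28,30,32,34,36}; 1+H={1,3,5,7,9,11,13,15,17,19,21,23,25,27,29,31,33,35,37}


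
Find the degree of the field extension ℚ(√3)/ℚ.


√3 has minimal polynomial x² - 3 (irreducible over ℚ since 3 is squarefree)

[ℚ(√3)/ℚ] = 2


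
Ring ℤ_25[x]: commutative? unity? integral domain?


ℤ_25 has zero divisors (5·5 ≡ 0), and these lift to constant zero divisors in ℤ_25[x]; so not an integral domain
Commutative: Yes
Integral domain: No
Has unity: Yes

ℤ_25[x]: Commutative=Yes, Unity=Yes


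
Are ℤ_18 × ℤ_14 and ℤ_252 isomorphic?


Comparing ℤ_18 × ℤ_14 and ℤ_252:
gcd(18,14) = 2 ≠ 1. Max element order in ℤ_18×ℤ_14 is lcm(18,14) = 126 < 252, so it has no element of order 252

No, ℤ_18 × ℤ_14 ≇ ℤ_252


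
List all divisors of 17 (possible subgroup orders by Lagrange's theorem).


Lagrange's theorem: |H| divides |G|
|G| = 17
Divisors of 17: 1, 17

Possible subgroup orders: {1, 17}


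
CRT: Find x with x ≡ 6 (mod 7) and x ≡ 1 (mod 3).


m₁ = 7, m₂ = 3, gcd = 1, so CRT applies. M = m₁·m₂ = 21
Let M₁ = M/m₁ = 3, M₂ = M/m₂ = 7
Find y₁ ≡ M₁⁻¹ (mod m₁): 3⁻¹ ≡ 5 (mod 7)
Find y₂ ≡ M₂⁻¹ (mod m₂): 7⁻¹ ≡ 1 (mod 3)
x = a₁·M₁·y₁ + a₂·M₂·y₂ = 6·3·5 + 1·7·1 = 97
Reduce mod 21: x ≡ 13
Check: 13 mod 7 = 6 ✓, 13 mod 3 = 1 ✓

x ≡ 13 (mod 21)


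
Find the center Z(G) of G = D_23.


Z(G) = {g ∈ G | gx = xg for all x ∈ G}
For odd n, Z(D_n) = {e}: no nontrivial rotation commutes with all reflections

Z(D_23) = {e}


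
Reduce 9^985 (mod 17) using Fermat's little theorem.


Fermat's little theorem: if p is prime and gcd(a,p)=1, then a^(p-1) ≡ 1 (mod p)
p = 17 is prime, gcd(9,17) = 1
Reduce exponent: 985 mod 16 = 9
So 9^985 ≡ 9^9 (mod 17)
9^9 mod 17 = 9

9^985 ≡ 9 (mod 17)


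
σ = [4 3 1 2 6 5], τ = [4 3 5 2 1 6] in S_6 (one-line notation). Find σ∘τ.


σ∘τ: apply τ first, then σ
1 →τ 4 →σ 2
2 →τ 3 →σ 1
3 →τ 5 →σ 6
4 →τ 2 →σ 3
5 →τ 1 →σ 4
6 →τ 6 →σ 5

σ∘τ = [2 1 6 3 4 5]


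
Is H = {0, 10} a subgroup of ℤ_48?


Subgroup test for H = {0, 10} in (ℤ_48, +):
(1) 0 ∈ H? Yes
(2) Closure: for all a,b ∈ H, (a+b) mod 48 ∈ H? No  [counterexample: 10 + 10 = 20 ∉ H]
(3) Inverses: for all a ∈ H, -a mod 48 ∈ H? No

No, H is not a subgroup of ℤ_48


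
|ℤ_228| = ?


ℤ_n has n elements.

|ℤ_228| = 228


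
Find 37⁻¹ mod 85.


Use the extended Euclidean algorithm to write 1 = 37·s + 85·t; then s mod 85 is the inverse.
Euclidean algorithm:
  37 = 0·85 + 37
  85 = 2·37 + 11
  37 = 3·11 + 4
  11 = 2·4 + 3
  4 = 1·3 + 1
  3 = 3·1 + 0
gcd(37,85) = 1
Back-substitution gives: 37·(23) + 85·(-10) = 1
So 37⁻¹ ≡ 23 ≡ 23 (mod 85)
Check: 37 × 23 = 851 ≡ 1 (mod 85) ✓

37⁻¹ ≡ 23 (mod 85)


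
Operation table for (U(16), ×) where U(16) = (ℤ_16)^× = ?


Elements: {1, 3, 5, 7, 9, 11, 13, 15}
Operation: multiplication mod 16
Entry (a, b) = (a × b) mod 16

Cayley table:
   |  1 |  3 |  5 |  7 |  9 | 11 | 13 | 15
 1 |  1 |  3 |  5 |  7 |  9 | 11 | 13 | 15
 3 |  3 |  9 | 15 |  5 | 11 |  1 |  7 | 13
 5 |  5 | 15 |  9 |  3 | 13 |  7 |  1 | 11
 7 |  7 |  5 |  3 |  1 | 15 | 13 | 11 |  9
 9 |  9 | 11 | 13 | 15 |  1 |  3 |  5 |  7
11 | 11 |  1 |  7 | 13 |  3 |  9 | 15 |  5
13 | 13 |  7 |  1 | 11 |  5 | 15 |  9 |  3
15 | 15 | 13 | 11 |  9 |  7 |  5 |  3 |  1


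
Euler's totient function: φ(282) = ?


Factor n: 282 = 2 × 3 × 47
φ(n) = n · ∏(1 - 1/p) over distinct primes p | n
φ(282) = 282 · (1 - 1/2) · (1 - 1/3) · (1 - 1/47) = 92

φ(282) = 92


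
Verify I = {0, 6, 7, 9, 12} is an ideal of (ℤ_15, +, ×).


Check ideal conditions for I = {0, 6, 7, 9, 12} in ℤ_15:
(1) I is an additive subgroup? No
(2) For r ∈ ℤ_15 and a ∈ I: r·a ∈ I? No  [counterexample: r=2, a=7, r·a mod 15 = 14 ∉ I]

No, I is not an ideal of ℤ_15


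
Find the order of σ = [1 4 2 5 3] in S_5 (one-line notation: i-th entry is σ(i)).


Cycle decomposition: (2 4 5 3)
Cycle lengths: 4
Order = lcm(4) = 4

ord(σ) = 4


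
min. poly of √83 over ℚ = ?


√83 satisfies x² - 83 = 0, irreducible over ℚ since 83 is squarefree

Minimal polynomial: x² - 83


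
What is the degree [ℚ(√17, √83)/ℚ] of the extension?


[ℚ(√17,√83):ℚ] = [ℚ(√17,√83):ℚ(√17)]·[ℚ(√17):ℚ] = 2·2 = 4

[ℚ(√17, √83)/ℚ] = 4


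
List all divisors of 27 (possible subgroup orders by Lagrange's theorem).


Lagrange's theorem: |H| divides |G|
|G| = 27
Divisors of 27: 1, 3, 9, 27

Possible subgroup orders: {1, 3, 9, 27}


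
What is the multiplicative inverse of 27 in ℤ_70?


Use the extended Euclidean algorithm to write 1 = 27·s + 70·t; then s mod 70 is the inverse.
Euclidean algorithm:
  27 = 0·70 + 27
  70 = 2·27 + 16
  27 = 1·16 + 11
  16 = 1·11 + 5
  11 = 2·5 + 1
  5 = 5·1 + 0
gcd(27,70) = 1
Back-substitution gives: 27·(13) + 70·(-5) = 1
So 27⁻¹ ≡ 13 ≡ 13 (mod 70)
Check: 27 × 13 = 351 ≡ 1 (mod 70) ✓

27⁻¹ ≡ 13 (mod 70)


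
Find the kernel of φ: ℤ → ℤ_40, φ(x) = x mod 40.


Kernel = preimage of identity
ker(φ) = {x ∈ ℤ : x ≡ 0 (mod 40)} = 40ℤ = {0, ±40, ±80, ...}

ker(φ) = 40ℤ


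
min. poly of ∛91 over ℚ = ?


∛91 satisfies x³ - 91 = 0, irreducible over ℚ (no rational root; 91 is not a perfect cube)

Minimal polynomial: x³ - 91


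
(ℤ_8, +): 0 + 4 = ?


Operation: addition mod 8
0 + 4 = (a + b) mod 8 with a = 0, b = 4

0 + 4 = 4


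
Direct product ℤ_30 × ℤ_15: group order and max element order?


|ℤ_30 × ℤ_15| = 30 × 15 = 450
Max element order = lcm(30,15) = 30
Cyclic? No (gcd=15)

|ℤ_30×ℤ_15| = 450, max element order = 30


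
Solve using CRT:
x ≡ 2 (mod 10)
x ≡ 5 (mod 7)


m₁ = 10, m₂ = 7, gcd = 1, so CRT applies. M = m₁·m₂ = 70
Let M₁ = M/m₁ = 7, M₂ = M/m₂ = 10
Find y₁ ≡ M₁⁻¹ (mod m₁): 7⁻¹ ≡ 3 (mod 10)
Find y₂ ≡ M₂⁻¹ (mod m₂): 10⁻¹ ≡ 5 (mod 7)
x = a₁·M₁·y₁ + a₂·M₂·y₂ = 2·7·3 + 5·10·5 = 292
Reduce mod 70: x ≡ 12
Check: 12 mod 10 = 2 ✓, 12 mod 7 = 5 ✓

x ≡ 12 (mod 70)


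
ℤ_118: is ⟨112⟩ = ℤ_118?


g generates ℤ_n iff gcd(g, n) = 1
gcd(112, 118) = 2
Since gcd = 2 ≠ 1, ⟨112⟩ has order 59 < 118, so 112 is not a generator.

No, 112 does not generate ℤ_118


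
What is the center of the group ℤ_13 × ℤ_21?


Z(G) = {g ∈ G | gx = xg for all x ∈ G}
Direct product of abelian groups is abelian, so Z(G) = G

Z(ℤ_13 × ℤ_21) = ℤ_13 × ℤ_21


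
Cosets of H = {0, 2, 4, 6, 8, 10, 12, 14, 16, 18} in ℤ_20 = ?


H = {0, 2, 4, 6, 8, 10, 12, 14, 16, 18}, |H| = 10
Number of cosets = |G|/|H| = 20/10 = 2
0 + H = {0, 2, 4, 6, 8, 10, 12, 14, 16, 18}
1 + H = {1, 3, 5, 7, 9, 11, 13, 15, 17, 19}

Cosets: 0+H={0,2,4,6,8,10,12,14,16,18}; 1+H={1,3,5,7,9,11,13,15,17,19}


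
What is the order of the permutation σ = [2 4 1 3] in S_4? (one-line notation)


Cycle decomposition: (1 2 4 3)
Cycle lengths: 4
Order = lcm(4) = 4

ord(σ) = 4


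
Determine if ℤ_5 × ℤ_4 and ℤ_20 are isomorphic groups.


Comparing ℤ_5 × ℤ_4 and ℤ_20:
gcd(5,4) = 1, so ℤ_5 × ℤ_4 ≅ ℤ_20 (CRT)

Yes, ℤ_5 × ℤ_4 ≅ ℤ_20


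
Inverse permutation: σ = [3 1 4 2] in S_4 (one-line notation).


To find σ⁻¹, swap domain and range:
σ(1) = 3 → σ⁻¹(3) = 1
σ(2) = 1 → σ⁻¹(1) = 2
σ(3) = 4 → σ⁻¹(4) = 3
σ(4) = 2 → σ⁻¹(2) = 4

σ⁻¹ = [2 4 1 3]


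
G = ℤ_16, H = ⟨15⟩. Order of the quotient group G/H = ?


|⟨15⟩| = n / gcd(15, 16) = 16 / 1 = 16
H is normal (ℤ_16 is abelian).
|G/H| = |G| / |H| = 16 / 16 = 1

|G/H| = 1


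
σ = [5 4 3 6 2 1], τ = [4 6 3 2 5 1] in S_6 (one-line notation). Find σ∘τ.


σ∘τ: apply τ first, then σ
1 →τ 4 →σ 6
2 →τ 6 →σ 1
3 →τ 3 →σ 3
4 →τ 2 →σ 4
5 →τ 5 →σ 2
6 →τ 1 →σ 5

σ∘τ = [6 1 3 4 2 5]


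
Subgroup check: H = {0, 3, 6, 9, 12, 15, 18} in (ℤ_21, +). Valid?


Subgroup test for H = {0, 3, 6, 9, 12, 15, 18} in (ℤ_21, +):
(1) 0 ∈ H? Yes
(2) Closure: for all a,b ∈ H, (a+b) mod 21 ∈ H? Yes
(3) Inverses: for all a ∈ H, -a mod 21 ∈ H? Yes

Yes, H is a subgroup of ℤ_21


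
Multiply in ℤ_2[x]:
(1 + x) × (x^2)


Expand and collect like terms; reduce coefficients mod 2:
x^0: 1·0 = 0 ≡ 0 (mod 2)
x^1: 1·0 + 1·0 = 0 ≡ 0 (mod 2)
x^2: 1·1 + 1·0 = 1 ≡ 1 (mod 2)
x^3: 1·1 = 1 ≡ 1 (mod 2)
Result: x^2 + x^3

f · g = x^2 + x^3


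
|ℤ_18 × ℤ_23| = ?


|A × B| = |A| · |B|
|ℤ_18 × ℤ_23| = 18 × 23 = 414

|ℤ_18 × ℤ_23| = 414


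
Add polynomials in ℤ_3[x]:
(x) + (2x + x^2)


Add coefficients mod 3:
x^0: 0 + 0 = 0 (mod 3)
x^1: 1 + 2 = 0 (mod 3)
x^2: 0 + 1 = 1 (mod 3)
Result: x^2

f + g = x^2


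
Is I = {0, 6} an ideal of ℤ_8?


Check ideal conditions for I = {0, 6} in ℤ_8:
(1) I is an additive subgroup? No
(2) For r ∈ ℤ_8 and a ∈ I: r·a ∈ I? No  [counterexample: r=2, a=6, r·a mod 8 = 4 ∉ I]

No, I is not an ideal of ℤ_8


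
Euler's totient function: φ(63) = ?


Factor n: 63 = 3^2 × 7
φ(n) = n · ∏(1 - 1/p) over distinct primes p | n
φ(63) = 63 · (1 - 1/3) · (1 - 1/7) = 36

φ(63) = 36


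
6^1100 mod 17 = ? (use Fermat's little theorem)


Fermat's little theorem: if p is prime and gcd(a,p)=1, then a^(p-1) ≡ 1 (mod p)
p = 17 is prime, gcd(6,17) = 1
Reduce exponent: 1100 mod 16 = 12
So 6^1100 ≡ 6^12 (mod 17)
6^12 mod 17 = 13

6^1100 ≡ 13 (mod 17)


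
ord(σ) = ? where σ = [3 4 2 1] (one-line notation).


Cycle decomposition: (1 3 2 4)
Cycle lengths: 4
Order = lcm(4) = 4

ord(σ) = 4


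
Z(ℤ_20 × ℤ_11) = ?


Z(G) = {g ∈ G | gx = xg for all x ∈ G}
Direct product of abelian groups is abelian, so Z(G) = G

Z(ℤ_20 × ℤ_11) = ℤ_20 × ℤ_11


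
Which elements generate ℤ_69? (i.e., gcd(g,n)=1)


g generates ℤ_n iff gcd(g,n) = 1
Prime factors of 69: 3, 23
Generators are g ∈ {1,...,68} not divisible by any of these primes.
Generators: {1, 2, 4, 5, 7, 8, 10, 11, 13, 14, 16, 17, 19, 20, 22, 25, 26, 28, 29, 31, 32, 34, 35, 37, 38, 40, 41, 43, 44, 47, 49, 50, 52, 53, 55, 56, 58, 59, 61, 62, 64, 65, 67, 68}
Number of generators = φ(69) = 44

Generators of ℤ_69 = {1, 2, 4, 5, 7, 8, 10, 11, 13, 14, 16, 17, 19, 20, 22, 25, 26, 28, 29, 31, 32, 34, 35, 37, 38, 40, 41, 43, 44, 47, 49, 50, 52, 53, 55, 56, 58, 59, 61, 62, 64, 65, 67, 68}


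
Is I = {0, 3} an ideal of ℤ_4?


Check ideal conditions for I = {0, 3} in ℤ_4:
(1) I is an additive subgroup? No
(2) For r ∈ ℤ_4 and a ∈ I: r·a ∈ I? No  [counterexample: r=2, a=3, r·a mod 4 = 2 ∉ I]

No, I is not an ideal of ℤ_4


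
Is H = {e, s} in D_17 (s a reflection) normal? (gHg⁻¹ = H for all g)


H = {e, s} in D_17 (s a reflection)
r·s·r⁻¹ = sr⁻² ≠ s for n ≥ 3, so {e, s} is not closed under conjugation

No, not a normal subgroup


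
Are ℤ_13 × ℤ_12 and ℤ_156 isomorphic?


Comparing ℤ_13 × ℤ_12 and ℤ_156:
gcd(13,12) = 1, so ℤ_13 × ℤ_12 ≅ ℤ_156 (CRT)

Yes, ℤ_13 × ℤ_12 ≅ ℤ_156


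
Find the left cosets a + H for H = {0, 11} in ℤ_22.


H = {0, 11}, |H| = 2
Number of cosets = |G|/|H| = 22/2 = 11
0 + H = {0, 11}
1 + H = {1, 12}
2 + H = {2, 13}
3 + H = {3, 14}
4 + H = {4, 15}
5 + H = {5, 16}
6 + H = {6, 17}
7 + H = {7, 18}
8 + H = {8, 19}
9 + H = {9, 20}
10 + H = {10, 21}

Cosets: 0+H={0,11}; 1+H={1,12}; 2+H={2,13}; 3+H={3,14}; 4+H={4,15}; 5+H={5,16}; 6+H={6,17}; 7+H={7,18}; 8+H={8,19}; 9+H={9,20}; 10+H={10,21}


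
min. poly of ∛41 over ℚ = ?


∛41 satisfies x³ - 41 = 0, irreducible over ℚ (no rational root; 41 is not a perfect cube)

Minimal polynomial: x³ - 41


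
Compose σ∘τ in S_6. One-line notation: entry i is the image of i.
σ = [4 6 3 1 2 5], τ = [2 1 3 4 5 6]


σ∘τ: apply τ first, then σ
1 →τ 2 →σ 6
2 →τ 1 →σ 4
3 →τ 3 →σ 3
4 →τ 4 →σ 1
5 →τ 5 →σ 2
6 →τ 6 →σ 5

σ∘τ = [6 4 3 1 2 5]


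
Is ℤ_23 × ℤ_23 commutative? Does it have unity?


Direct product ring; commutative with unity (1,1); but (1,0)·(0,1) = (0,0) gives zero divisors, so not an integral domain
Commutative: Yes
Integral domain: No
Has unity: Yes

ℤ_23 × ℤ_23: Commutative=Yes, Unity=Yes


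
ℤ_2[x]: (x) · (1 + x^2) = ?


Expand and collect like terms; reduce coefficients mod 2:
x^0: 0·1 = 0 ≡ 0 (mod 2)
x^1: 0·0 + 1·1 = 1 ≡ 1 (mod 2)
x^2: 0·1 + 1·0 = 0 ≡ 0 (mod 2)
x^3: 1·1 = 1 ≡ 1 (mod 2)
Result: x + x^3

f · g = x + x^3


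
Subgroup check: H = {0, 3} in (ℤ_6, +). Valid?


Subgroup test for H = {0, 3} in (ℤ_6, +):
(1) 0 ∈ H? Yes
(2) Closure: for all a,b ∈ H, (a+b) mod 6 ∈ H? Yes
(3) Inverses: for all a ∈ H, -a mod 6 ∈ H? Yes

Yes, H is a subgroup of ℤ_6


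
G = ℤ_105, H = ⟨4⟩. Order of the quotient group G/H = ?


|⟨4⟩| = n / gcd(4, 105) = 105 / 1 = 105
H is normal (ℤ_105 is abelian).
|G/H| = |G| / |H| = 105 / 105 = 1

|G/H| = 1


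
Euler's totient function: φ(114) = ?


Factor n: 114 = 2 × 3 × 19
φ(n) = n · ∏(1 - 1/p) over distinct primes p | n
φ(114) = 114 · (1 - 1/2) · (1 - 1/3) · (1 - 1/19) = 36

φ(114) = 36


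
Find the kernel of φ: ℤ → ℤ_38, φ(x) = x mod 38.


Kernel = preimage of identity
ker(φ) = {x ∈ ℤ : x ≡ 0 (mod 38)} = 38ℤ = {0, ±38, ±76, ...}

ker(φ) = 38ℤ


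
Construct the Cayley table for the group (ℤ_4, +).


Elements: {0, 1, 2, 3}
Operation: addition mod 4
Entry (a, b) = (a + b) mod 4

Cayley table:
  | 0 | 1 | 2 | 3
0 | 0 | 1 | 2 | 3
1 | 1 | 2 | 3 | 0
2 | 2 | 3 | 0 | 1
3 | 3 | 0 | 1 | 2


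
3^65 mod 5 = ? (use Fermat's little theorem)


Fermat's little theorem: if p is prime and gcd(a,p)=1, then a^(p-1) ≡ 1 (mod p)
p = 5 is prime, gcd(3,5) = 1
Reduce exponent: 65 mod 4 = 1
So 3^65 ≡ 3^1 (mod 5)
3^1 mod 5 = 3

3^65 ≡ 3 (mod 5)


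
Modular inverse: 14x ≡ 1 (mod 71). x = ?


Use the extended Euclidean algorithm to write 1 = 14·s + 71·t; then s mod 71 is the inverse.
Euclidean algorithm:
  14 = 0·71 + 14
  71 = 5·14 + 1
  14 = 14·1 + 0
gcd(14,71) = 1
Back-substitution gives: 14·(-5) + 71·(1) = 1
So 14⁻¹ ≡ -5 ≡ 66 (mod 71)
Check: 14 × 66 = 924 ≡ 1 (mod 71) ✓

14⁻¹ ≡ 66 (mod 71)


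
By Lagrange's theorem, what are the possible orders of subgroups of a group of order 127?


Lagrange's theorem: |H| divides |G|
|G| = 127
Divisors of 127: 1, 127

Possible subgroup orders: {1, 127}


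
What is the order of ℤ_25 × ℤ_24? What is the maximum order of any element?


|ℤ_25 × ℤ_24| = 25 × 24 = 600
Max element order = lcm(25,24) = 600
Cyclic? Yes (gcd=1)

|ℤ_25×ℤ_24| = 600, max element order = 600


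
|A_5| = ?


|A_n| = n!/2 (even permutations)
|A_5| = 5!/2 = 120/2 = 60

|A_5| = 60


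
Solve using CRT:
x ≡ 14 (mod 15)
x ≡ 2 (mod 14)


m₁ = 15, m₂ = 14, gcd = 1, so CRT applies. M = m₁·m₂ = 210
Let M₁ = M/m₁ = 14, M₂ = M/m₂ = 15
Find y₁ ≡ M₁⁻¹ (mod m₁): 14⁻¹ ≡ 14 (mod 15)
Find y₂ ≡ M₂⁻¹ (mod m₂): 15⁻¹ ≡ 1 (mod 14)
x = a₁·M₁·y₁ + a₂·M₂·y₂ = 14·14·14 + 2·15·1 = 2774
Reduce mod 210: x ≡ 44
Check: 44 mod 15 = 14 ✓, 44 mod 14 = 2 ✓

x ≡ 44 (mod 210)


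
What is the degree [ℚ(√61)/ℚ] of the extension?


√61 has minimal polynomial x² - 61 (irreducible over ℚ since 61 is squarefree)

[ℚ(√61)/ℚ] = 2


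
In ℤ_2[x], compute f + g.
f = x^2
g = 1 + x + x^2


Add coefficients mod 2:
x^0: 0 + 1 = 1 (mod 2)
x^1: 0 + 1 = 1 (mod 2)
x^2: 1 + 1 = 0 (mod 2)
Result: 1 + x

f + g = 1 + x


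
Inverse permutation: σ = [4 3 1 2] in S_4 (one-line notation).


To find σ⁻¹, swap domain and range:
σ(1) = 4 → σ⁻¹(4) = 1
σ(2) = 3 → σ⁻¹(3) = 2
σ(3) = 1 → σ⁻¹(1) = 3
σ(4) = 2 → σ⁻¹(2) = 4

σ⁻¹ = [3 4 2 1]
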